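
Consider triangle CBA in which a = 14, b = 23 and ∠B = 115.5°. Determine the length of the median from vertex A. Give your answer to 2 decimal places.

m_A ≈ 17.39

Law of sines: sin A = a·sin B/b ≈ 0.54940.
Since b ≥ a, only the acute value applies: ∠A ≈ 33.33°.
Then ∠C = 180° − ∠B − ∠A ≈ 31.17°.
Law of sines gives c = b·sin C/sin B ≈ 13.191.
Median from A: ½√(2·c² + 2·b² − a²) ≈ 17.392.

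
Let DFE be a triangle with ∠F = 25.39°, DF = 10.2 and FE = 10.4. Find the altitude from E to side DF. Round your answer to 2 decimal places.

4.46

By the law of cosines, ED² = DF² + FE² − 2·DF·FE·cos F = 20.533, so ED ≈ 4.5313.
Area = ½·DF·FE·sin F ≈ 22.742.
The altitude from E has length 2·area/DF ≈ 4.4593.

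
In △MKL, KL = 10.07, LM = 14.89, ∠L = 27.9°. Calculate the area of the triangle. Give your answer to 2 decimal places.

35.08

Area = ½·KL·LM·sin L ≈ 35.081.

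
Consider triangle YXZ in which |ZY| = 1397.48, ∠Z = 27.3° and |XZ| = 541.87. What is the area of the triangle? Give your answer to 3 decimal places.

Area = ½·|XZ|·|ZY|·sin Z ≈ 1.7366e+05.

area ≈ 173656.758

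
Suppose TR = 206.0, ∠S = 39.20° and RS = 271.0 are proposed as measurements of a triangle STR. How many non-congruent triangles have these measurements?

RS·sin S = 271.0·sin(39.20°) ≈ 171.3.
Since RS sin S < TR < RS (171.3 < 206.0 < 271.0), two triangles exist.

2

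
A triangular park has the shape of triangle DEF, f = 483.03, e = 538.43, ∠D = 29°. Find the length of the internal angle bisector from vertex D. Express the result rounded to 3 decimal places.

493.008

By the law of cosines, d² = e² + f² − 2·e·f·cos D = 68286, so d ≈ 261.32.
The bisector from D has length 2·e·f·cos(∠D/2)/(e+f) ≈ 493.01.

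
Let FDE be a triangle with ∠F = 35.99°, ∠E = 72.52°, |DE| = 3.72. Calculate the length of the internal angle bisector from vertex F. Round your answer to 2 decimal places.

The third angle is ∠D = 180° − ∠E − ∠F = 71.49°.
Law of sines: |EF| = |DE|·sin D/sin F ≈ 6.0029.
Law of sines: |FD| = |DE|·sin E/sin F ≈ 6.038.
The bisector from F has length 2·|EF|·|FD|·cos(∠F/2)/(|EF|+|FD|) ≈ 5.7259.

t_F ≈ 5.73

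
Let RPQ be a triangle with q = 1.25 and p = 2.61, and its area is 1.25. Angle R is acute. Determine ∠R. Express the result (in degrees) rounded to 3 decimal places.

From area = ½·p·q·sin R, we get sin R = 2·area/(p·q) ≈ 0.76628.
Taking the acute solution, ∠R ≈ 50.02°.

∠R ≈ 50.021°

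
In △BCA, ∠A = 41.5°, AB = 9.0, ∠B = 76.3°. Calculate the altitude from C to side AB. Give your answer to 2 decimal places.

h_C ≈ 6.55

The third angle is ∠C = 180° − ∠A − ∠B = 62.20°.
Law of sines: CA = AB·sin B/sin C ≈ 9.8848.
Law of sines: BC = AB·sin A/sin C ≈ 6.7417.
Area = ½·AB·CA·sin A ≈ 29.475.
The altitude from C has length 2·area/AB ≈ 6.5499.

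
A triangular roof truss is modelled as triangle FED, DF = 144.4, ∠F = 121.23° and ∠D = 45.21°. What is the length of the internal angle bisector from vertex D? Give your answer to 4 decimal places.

209.2404

The third angle is ∠E = 180° − ∠D − ∠F = 13.56°.
Law of sines: ED = DF·sin F/sin E ≈ 526.63.
Law of sines: FE = DF·sin D/sin E ≈ 437.08.
The bisector from D has length 2·ED·DF·cos(∠D/2)/(ED+DF) ≈ 209.24.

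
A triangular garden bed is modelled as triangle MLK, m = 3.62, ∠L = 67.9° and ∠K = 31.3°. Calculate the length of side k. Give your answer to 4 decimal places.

The third angle is ∠M = 180° − ∠L − ∠K = 80.80°.
Law of sines: k = m·sin K/sin M ≈ 1.9052.

1.9052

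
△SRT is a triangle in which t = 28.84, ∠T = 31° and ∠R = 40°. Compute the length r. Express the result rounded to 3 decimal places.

35.993

The third angle is ∠S = 180° − ∠R − ∠T = 109.00°.
Law of sines: r = t·sin R/sin T ≈ 35.993.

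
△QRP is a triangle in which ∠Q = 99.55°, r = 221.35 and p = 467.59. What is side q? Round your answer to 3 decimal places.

549.527

By the law of cosines, q² = r² + p² − 2·r·p·cos Q = 3.0198e+05, so q ≈ 549.53.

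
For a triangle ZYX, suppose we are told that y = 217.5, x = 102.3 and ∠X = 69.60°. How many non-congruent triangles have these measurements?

y·sin X = 217.5·sin(69.60°) ≈ 203.9.
Since x = 102.3 < 203.9 = y sin X, no triangle exists.

0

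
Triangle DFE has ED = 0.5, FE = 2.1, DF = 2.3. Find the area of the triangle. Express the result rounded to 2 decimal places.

Semiperimeter s = (2.1 + 0.5 + 2.3)/2 = 2.45.
Heron's formula: area = √(2.45·0.35·1.95·0.15) ≈ 0.50082.

0.50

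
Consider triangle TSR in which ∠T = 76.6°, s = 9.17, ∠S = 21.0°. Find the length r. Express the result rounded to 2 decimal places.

25.36

The third angle is ∠R = 180° − ∠T − ∠S = 82.40°.
Law of sines: r = s·sin R/sin S ≈ 25.363.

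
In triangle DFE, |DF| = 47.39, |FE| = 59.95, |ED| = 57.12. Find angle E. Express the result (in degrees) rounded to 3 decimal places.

By the law of cosines, cos E = (|FE|² + |ED|² − |DF|²) / (2·|FE|·|ED|) ≈ 0.67325, so ∠E ≈ 47.68°.

∠E ≈ 47.682°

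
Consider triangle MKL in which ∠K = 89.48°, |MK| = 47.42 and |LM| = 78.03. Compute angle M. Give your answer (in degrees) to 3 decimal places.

53.097

Law of sines: sin L = |MK|·sin K/|LM| ≈ 0.60769.
Since |LM| ≥ |MK|, only the acute value applies: ∠L ≈ 37.42°.
Then ∠M = 180° − ∠K − ∠L ≈ 53.10°.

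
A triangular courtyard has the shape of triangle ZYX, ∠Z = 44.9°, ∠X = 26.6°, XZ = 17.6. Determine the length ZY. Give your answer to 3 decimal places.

The third angle is ∠Y = 180° − ∠X − ∠Z = 108.50°.
Law of sines: ZY = XZ·sin X/sin Y ≈ 8.31.

8.310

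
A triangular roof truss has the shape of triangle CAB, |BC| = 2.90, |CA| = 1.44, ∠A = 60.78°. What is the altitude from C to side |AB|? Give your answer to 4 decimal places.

Law of sines: sin B = |CA|·sin A/|BC| ≈ 0.43337.
Since |BC| ≥ |CA|, only the acute value applies: ∠B ≈ 25.68°.
Then ∠C = 180° − ∠A − ∠B ≈ 93.54°.
Law of sines gives |AB| = |BC|·sin C/sin A ≈ 3.3165.
Area = ½·|BC|·|CA|·sin C ≈ 2.084.
The altitude from C has length 2·area/|AB| ≈ 1.2568.

1.2568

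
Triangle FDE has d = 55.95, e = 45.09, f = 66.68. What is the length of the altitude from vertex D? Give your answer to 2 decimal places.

Semiperimeter s = (66.68 + 55.95 + 45.09)/2 = 83.86.
Heron's formula: area = √(83.86·17.18·27.91·38.77) ≈ 1248.6.
The altitude from D has length 2·area/d ≈ 44.632.

h_D ≈ 44.63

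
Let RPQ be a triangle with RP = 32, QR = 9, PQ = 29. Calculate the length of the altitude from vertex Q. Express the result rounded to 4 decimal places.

Semiperimeter s = (29 + 9 + 32)/2 = 35.
Heron's formula: area = √(35·6·26·3) ≈ 127.98.
The altitude from Q has length 2·area/RP ≈ 7.999.

h_Q ≈ 7.9990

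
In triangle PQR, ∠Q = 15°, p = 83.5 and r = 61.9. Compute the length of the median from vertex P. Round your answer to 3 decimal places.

24.128

By the law of cosines, q² = r² + p² − 2·r·p·cos Q = 818.79, so q ≈ 28.615.
Median from P: ½√(2·q² + 2·r² − p²) ≈ 24.128.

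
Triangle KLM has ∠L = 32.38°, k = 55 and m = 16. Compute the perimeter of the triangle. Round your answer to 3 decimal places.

By the law of cosines, l² = m² + k² − 2·m·k·cos L = 1794.7, so l ≈ 42.363.
Semiperimeter s = (55+42.363+16)/2 = 56.682.
Perimeter = 55 + 42.363 + 16 = 113.36.

perimeter ≈ 113.363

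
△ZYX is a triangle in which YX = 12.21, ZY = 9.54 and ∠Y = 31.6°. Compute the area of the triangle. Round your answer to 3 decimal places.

Area = ½·ZY·YX·sin Y ≈ 30.518.

area ≈ 30.518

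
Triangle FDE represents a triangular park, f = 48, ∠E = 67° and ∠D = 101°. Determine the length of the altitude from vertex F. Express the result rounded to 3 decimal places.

The third angle is ∠F = 180° − ∠D − ∠E = 12.00°.
Law of sines: d = f·sin D/sin F ≈ 226.63.
Law of sines: e = f·sin E/sin F ≈ 212.51.
Area = ½·f·d·sin E ≈ 5006.6.
The altitude from F has length 2·area/f ≈ 208.61.

208.610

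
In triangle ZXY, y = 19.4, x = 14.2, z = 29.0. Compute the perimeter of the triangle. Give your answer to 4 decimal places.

62.6000

Perimeter = 29 + 14.2 + 19.4 = 62.6.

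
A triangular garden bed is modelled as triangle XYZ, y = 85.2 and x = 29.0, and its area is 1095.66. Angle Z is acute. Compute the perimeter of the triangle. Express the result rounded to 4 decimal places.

perimeter ≈ 190.4698

From area = ½·x·y·sin Z, we get sin Z = 2·area/(x·y) ≈ 0.88689.
Taking the acute solution, ∠Z ≈ 62.48°.
Law of cosines then gives z ≈ 76.27.
Perimeter = 29 + 85.2 + 76.27 = 190.47.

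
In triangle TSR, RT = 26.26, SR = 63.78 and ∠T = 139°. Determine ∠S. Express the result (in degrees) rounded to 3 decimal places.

∠S ≈ 15.671°

Law of sines: sin S = RT·sin T/SR ≈ 0.27012.
Since SR ≥ RT, only the acute value applies: ∠S ≈ 15.67°.
Then ∠R = 180° − ∠T − ∠S ≈ 25.33°.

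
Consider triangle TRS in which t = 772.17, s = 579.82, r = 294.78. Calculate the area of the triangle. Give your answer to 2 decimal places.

73683.99

Semiperimeter p = (772.17 + 294.78 + 579.82)/2 = 823.38.
Heron's formula: area = √(823.38·51.215·528.61·243.56) ≈ 73684.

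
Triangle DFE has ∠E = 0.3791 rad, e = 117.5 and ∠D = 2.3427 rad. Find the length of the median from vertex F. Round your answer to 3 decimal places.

169.109

The third angle is ∠F = π − ∠E − ∠D = 0.4198 rad.
Law of sines: d = e·sin D/sin E ≈ 227.51.
Law of sines: f = e·sin F/sin E ≈ 129.4.
Median from F: ½√(2·e² + 2·d² − f²) ≈ 169.11.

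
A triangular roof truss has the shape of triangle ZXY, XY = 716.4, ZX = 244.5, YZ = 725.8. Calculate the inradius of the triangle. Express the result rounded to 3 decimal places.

Semiperimeter s = (716.4 + 725.8 + 244.5)/2 = 843.35.
Heron's formula: area = √(843.35·126.95·117.55·598.85) ≈ 86814.
Inradius = area/s = 86814/843.35 ≈ 102.94.

r ≈ 102.940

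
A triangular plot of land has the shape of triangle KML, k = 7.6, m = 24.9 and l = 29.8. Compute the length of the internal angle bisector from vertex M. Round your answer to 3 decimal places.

By the law of cosines, cos M = (l² + k² − m²) / (2·l·k) ≈ 0.71925, so ∠M ≈ 0.768 rad.
The bisector from M has length 2·l·k·cos(∠M/2)/(l+k) ≈ 11.229.

t_M ≈ 11.229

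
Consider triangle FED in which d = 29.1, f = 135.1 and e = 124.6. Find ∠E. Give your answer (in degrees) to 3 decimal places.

∠E ≈ 62.967°

By the law of cosines, cos E = (d² + f² − e²) / (2·d·f) ≈ 0.45450, so ∠E ≈ 62.97°.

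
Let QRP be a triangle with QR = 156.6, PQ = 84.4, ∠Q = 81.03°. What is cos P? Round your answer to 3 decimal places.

cos P ≈ 0.362

By the law of cosines, RP² = PQ² + QR² − 2·PQ·QR·cos Q = 27525, so RP ≈ 165.91.
Law of cosines again: cos P = (RP² + PQ² − QR²)/(2·RP·PQ) ≈ 0.36155, so ∠P ≈ 68.80°.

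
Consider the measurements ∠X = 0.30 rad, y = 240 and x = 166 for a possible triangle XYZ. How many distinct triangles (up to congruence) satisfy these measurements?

y·sin X = 240·sin(0.30 rad) ≈ 70.92.
Since y sin X < x < y (70.92 < 166 < 240), two triangles exist.

2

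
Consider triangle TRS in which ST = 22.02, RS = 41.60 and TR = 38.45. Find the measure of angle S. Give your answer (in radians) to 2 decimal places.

1.16

By the law of cosines, cos S = (RS² + ST² − TR²) / (2·RS·ST) ≈ 0.40230, so ∠S ≈ 1.157 rad.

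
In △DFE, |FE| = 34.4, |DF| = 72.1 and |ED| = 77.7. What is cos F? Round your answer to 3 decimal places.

By the law of cosines, cos F = (|DF|² + |FE|² − |ED|²) / (2·|DF|·|FE|) ≈ 0.06944, so ∠F ≈ 86.02°.

0.069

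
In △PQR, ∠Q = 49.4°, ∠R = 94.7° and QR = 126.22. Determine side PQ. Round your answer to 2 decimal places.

214.53

The third angle is ∠P = 180° − ∠Q − ∠R = 35.90°.
Law of sines: PQ = QR·sin R/sin P ≈ 214.53.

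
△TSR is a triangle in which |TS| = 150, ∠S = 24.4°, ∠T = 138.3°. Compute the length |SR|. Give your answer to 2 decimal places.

The third angle is ∠R = 180° − ∠T − ∠S = 17.30°.
Law of sines: |SR| = |TS|·sin T/sin R ≈ 335.55.

335.55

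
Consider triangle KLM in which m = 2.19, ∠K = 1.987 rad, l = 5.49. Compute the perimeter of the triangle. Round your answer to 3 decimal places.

By the law of cosines, k² = l² + m² − 2·l·m·cos K = 44.658, so k ≈ 6.6827.
Semiperimeter s = (6.6827+5.49+2.19)/2 = 7.1813.
Perimeter = 6.6827 + 5.49 + 2.19 = 14.363.

perimeter ≈ 14.363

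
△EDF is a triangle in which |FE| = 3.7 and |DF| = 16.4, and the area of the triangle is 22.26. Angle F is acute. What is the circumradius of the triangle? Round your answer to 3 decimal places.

R ≈ 9.642

From area = ½·|DF|·|FE|·sin F, we get sin F = 2·area/(|DF|·|FE|) ≈ 0.73368.
Taking the acute solution, ∠F ≈ 47.20°.
Law of cosines then gives |ED| ≈ 14.149.
Circumradius = |ED|/(2 sin F) ≈ 9.6423.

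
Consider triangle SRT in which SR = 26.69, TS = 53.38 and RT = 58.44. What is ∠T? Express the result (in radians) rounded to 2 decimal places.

By the law of cosines, cos T = (RT² + TS² − SR²) / (2·RT·TS) ≈ 0.88993, so ∠T ≈ 0.4736 rad.

∠T ≈ 0.47 rad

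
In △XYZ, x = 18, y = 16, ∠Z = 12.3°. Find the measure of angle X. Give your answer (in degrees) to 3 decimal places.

∠X ≈ 112.481°

By the law of cosines, z² = x² + y² − 2·x·y·cos Z = 17.222, so z ≈ 4.1499.
Law of cosines again: cos X = (y² + z² − x²)/(2·y·z) ≈ -0.38237, so ∠X ≈ 112.48°.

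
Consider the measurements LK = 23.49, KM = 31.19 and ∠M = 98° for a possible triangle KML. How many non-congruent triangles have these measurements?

KM·sin M = 31.19·sin(98°) ≈ 30.89.
Since ∠M is not acute, a triangle exists only if LK > KM; here LK ≤ KM, so there is no triangle.

0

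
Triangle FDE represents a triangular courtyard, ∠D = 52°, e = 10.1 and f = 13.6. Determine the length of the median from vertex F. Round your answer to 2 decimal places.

By the law of cosines, d² = e² + f² − 2·e·f·cos D = 117.84, so d ≈ 10.855.
Median from F: ½√(2·d² + 2·e² − f²) ≈ 7.9801.

7.98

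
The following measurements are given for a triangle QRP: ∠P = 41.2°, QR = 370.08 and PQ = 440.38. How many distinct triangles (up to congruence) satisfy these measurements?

PQ·sin P = 440.38·sin(41.2°) ≈ 290.1.
Since PQ sin P < QR < PQ (290.1 < 370.08 < 440.38), two triangles exist.

2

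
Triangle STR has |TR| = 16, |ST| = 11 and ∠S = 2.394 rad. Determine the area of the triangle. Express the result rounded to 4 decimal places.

Law of sines: sin R = |ST|·sin S/|TR| ≈ 0.46741.
Since |TR| ≥ |ST|, only the acute value applies: ∠R ≈ 0.486 rad.
Then ∠T = π − ∠S − ∠R ≈ 0.261 rad.
Law of sines gives |RS| = |TR|·sin T/sin S ≈ 6.078.
Area = ½·|TR|·|ST|·sin T ≈ 22.728.

22.7276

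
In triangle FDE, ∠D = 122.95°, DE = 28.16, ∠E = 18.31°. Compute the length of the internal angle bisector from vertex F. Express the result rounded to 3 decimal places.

The third angle is ∠F = 180° − ∠D − ∠E = 38.74°.
Law of sines: EF = DE·sin D/sin F ≈ 37.761.
Law of sines: FD = DE·sin E/sin F ≈ 14.137.
The bisector from F has length 2·EF·FD·cos(∠F/2)/(EF+FD) ≈ 19.408.

19.408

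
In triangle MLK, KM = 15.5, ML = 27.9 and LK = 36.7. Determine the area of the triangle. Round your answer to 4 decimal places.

Semiperimeter s = (36.7 + 15.5 + 27.9)/2 = 40.05.
Heron's formula: area = √(40.05·3.35·24.55·12.15) ≈ 200.05.

area ≈ 200.0495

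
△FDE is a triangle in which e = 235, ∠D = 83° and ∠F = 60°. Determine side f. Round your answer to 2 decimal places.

The third angle is ∠E = 180° − ∠F − ∠D = 37.00°.
Law of sines: f = e·sin F/sin E ≈ 338.17.

338.17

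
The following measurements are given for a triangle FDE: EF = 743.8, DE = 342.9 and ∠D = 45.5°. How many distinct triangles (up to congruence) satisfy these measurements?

1

DE·sin D = 342.9·sin(45.5°) ≈ 244.6.
Since EF ≥ DE, exactly one triangle exists.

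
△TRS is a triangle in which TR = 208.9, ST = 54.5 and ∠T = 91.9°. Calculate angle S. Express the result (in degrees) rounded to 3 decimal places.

∠S ≈ 73.606°

By the law of cosines, RS² = ST² + TR² − 2·ST·TR·cos T = 47364, so RS ≈ 217.63.
Law of cosines again: cos S = (RS² + ST² − TR²)/(2·RS·ST) ≈ 0.28225, so ∠S ≈ 73.61°.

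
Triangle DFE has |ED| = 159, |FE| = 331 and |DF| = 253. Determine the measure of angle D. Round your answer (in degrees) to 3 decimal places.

By the law of cosines, cos D = (|ED|² + |DF|² − |FE|²) / (2·|ED|·|DF|) ≈ -0.25196, so ∠D ≈ 104.59°.

∠D ≈ 104.593°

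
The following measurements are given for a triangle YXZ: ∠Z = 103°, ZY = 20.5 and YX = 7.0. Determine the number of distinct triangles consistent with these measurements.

ZY·sin Z = 20.5·sin(103°) ≈ 19.97.
Since ∠Z is not acute, a triangle exists only if YX > ZY; here YX ≤ ZY, so there is no triangle.

0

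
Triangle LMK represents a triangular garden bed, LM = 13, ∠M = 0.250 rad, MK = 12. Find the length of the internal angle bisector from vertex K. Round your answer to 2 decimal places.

By the law of cosines, KL² = LM² + MK² − 2·LM·MK·cos M = 10.699, so KL ≈ 3.271.
Law of cosines again: cos K = (MK² + KL² − LM²)/(2·MK·KL) ≈ -0.18217, so ∠K ≈ 1.754 rad.
The bisector from K has length 2·MK·KL·cos(∠K/2)/(MK+KL) ≈ 3.2873.

t_K ≈ 3.29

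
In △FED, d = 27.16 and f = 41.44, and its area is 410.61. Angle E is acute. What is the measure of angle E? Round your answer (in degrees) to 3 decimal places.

From area = ½·d·f·sin E, we get sin E = 2·area/(d·f) ≈ 0.72964.
Taking the acute solution, ∠E ≈ 46.86°.

46.856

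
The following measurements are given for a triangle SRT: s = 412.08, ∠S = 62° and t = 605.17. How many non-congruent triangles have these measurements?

0

t·sin S = 605.17·sin(62°) ≈ 534.3.
Since s = 412.08 < 534.3 = t sin S, no triangle exists.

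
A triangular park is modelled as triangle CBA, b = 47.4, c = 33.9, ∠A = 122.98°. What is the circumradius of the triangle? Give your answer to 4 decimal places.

By the law of cosines, a² = c² + b² − 2·c·b·cos A = 5145.3, so a ≈ 71.731.
Area = ½·c·b·sin A ≈ 673.97.
Circumradius = a/(2 sin A) ≈ 42.755.

R ≈ 42.7551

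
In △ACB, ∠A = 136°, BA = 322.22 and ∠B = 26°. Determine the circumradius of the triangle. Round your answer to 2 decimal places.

R ≈ 521.36

The third angle is ∠C = 180° − ∠B − ∠A = 18.00°.
Law of sines: CB = BA·sin A/sin C ≈ 724.34.
Law of sines: AC = BA·sin B/sin C ≈ 457.1.
Circumradius = BA/(2 sin C) ≈ 521.36.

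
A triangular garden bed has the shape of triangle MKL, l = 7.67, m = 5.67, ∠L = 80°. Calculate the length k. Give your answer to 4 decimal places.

6.2429

Law of sines: sin M = m·sin L/l ≈ 0.72801.
Since l ≥ m, only the acute value applies: ∠M ≈ 46.72°.
Then ∠K = 180° − ∠L − ∠M ≈ 53.28°.
Law of sines gives k = l·sin K/sin L ≈ 6.2429.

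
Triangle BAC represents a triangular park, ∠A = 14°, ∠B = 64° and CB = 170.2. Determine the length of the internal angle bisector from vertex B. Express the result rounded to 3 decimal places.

t_B ≈ 231.435

The third angle is ∠C = 180° − ∠B − ∠A = 102.00°.
Law of sines: AC = CB·sin B/sin A ≈ 632.33.
Law of sines: BA = CB·sin C/sin A ≈ 688.16.
The bisector from B has length 2·CB·BA·cos(∠B/2)/(CB+BA) ≈ 231.44.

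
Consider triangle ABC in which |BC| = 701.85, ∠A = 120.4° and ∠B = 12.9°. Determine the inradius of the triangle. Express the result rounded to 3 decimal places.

The third angle is ∠C = 180° − ∠A − ∠B = 46.70°.
Law of sines: |CA| = |BC|·sin B/sin A ≈ 181.66.
Law of sines: |AB| = |BC|·sin C/sin A ≈ 592.21.
Area = ½·|BC|·|CA|·sin C ≈ 46396.
Semiperimeter s = (701.85+181.66+592.21)/2 = 737.86.
Inradius = area/s = 46396/737.86 ≈ 62.879.

r ≈ 62.879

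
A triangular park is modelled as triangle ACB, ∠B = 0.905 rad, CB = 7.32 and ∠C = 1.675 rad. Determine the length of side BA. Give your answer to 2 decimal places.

The third angle is ∠A = π − ∠C − ∠B = 0.562 rad.
Law of sines: BA = CB·sin C/sin A ≈ 13.671.

13.67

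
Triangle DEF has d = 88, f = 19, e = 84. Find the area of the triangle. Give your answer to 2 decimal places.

area ≈ 793.80

Semiperimeter s = (88 + 84 + 19)/2 = 95.5.
Heron's formula: area = √(95.5·7.5·11.5·76.5) ≈ 793.8.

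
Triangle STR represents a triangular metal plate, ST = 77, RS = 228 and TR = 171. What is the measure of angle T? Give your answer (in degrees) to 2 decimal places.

∠T ≈ 129.68°

By the law of cosines, cos T = (ST² + TR² − RS²) / (2·ST·TR) ≈ -0.63849, so ∠T ≈ 129.68°.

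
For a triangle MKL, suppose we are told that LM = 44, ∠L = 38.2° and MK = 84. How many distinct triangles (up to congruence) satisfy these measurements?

1

LM·sin L = 44·sin(38.2°) ≈ 27.21.
Since MK ≥ LM, exactly one triangle exists.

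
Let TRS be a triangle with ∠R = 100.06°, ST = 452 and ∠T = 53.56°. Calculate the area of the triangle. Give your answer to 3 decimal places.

area ≈ 37084.210

The third angle is ∠S = 180° − ∠T − ∠R = 26.38°.
Law of sines: RS = ST·sin T/sin R ≈ 369.3.
Law of sines: TR = ST·sin S/sin R ≈ 203.97.
Area = ½·ST·RS·sin S ≈ 37084.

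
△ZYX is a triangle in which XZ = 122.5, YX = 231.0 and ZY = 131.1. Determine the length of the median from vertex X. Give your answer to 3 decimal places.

m_X ≈ 172.878

Median from X: ½√(2·YX² + 2·XZ² − ZY²) ≈ 172.88.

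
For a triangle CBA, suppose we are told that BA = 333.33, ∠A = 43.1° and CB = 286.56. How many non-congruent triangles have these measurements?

BA·sin A = 333.33·sin(43.1°) ≈ 227.8.
Since BA sin A < CB < BA (227.8 < 286.56 < 333.33), two triangles exist.

2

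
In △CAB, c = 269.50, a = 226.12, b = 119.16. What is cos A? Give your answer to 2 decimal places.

cos A ≈ 0.56

By the law of cosines, cos A = (b² + c² − a²) / (2·b·c) ≈ 0.55582, so ∠A ≈ 56.23°.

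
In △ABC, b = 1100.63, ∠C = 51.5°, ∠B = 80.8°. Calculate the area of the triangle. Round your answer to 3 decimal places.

The third angle is ∠A = 180° − ∠B − ∠C = 47.70°.
Law of sines: a = b·sin A/sin B ≈ 824.67.
Law of sines: c = b·sin C/sin B ≈ 872.59.
Area = ½·b·a·sin C ≈ 3.5517e+05.

area ≈ 355169.056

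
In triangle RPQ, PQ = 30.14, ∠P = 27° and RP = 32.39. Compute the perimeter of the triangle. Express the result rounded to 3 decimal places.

perimeter ≈ 77.290

By the law of cosines, QR² = RP² + PQ² − 2·RP·PQ·cos P = 217.87, so QR ≈ 14.76.
Semiperimeter s = (30.14+14.76+32.39)/2 = 38.645.
Perimeter = 30.14 + 14.76 + 32.39 = 77.29.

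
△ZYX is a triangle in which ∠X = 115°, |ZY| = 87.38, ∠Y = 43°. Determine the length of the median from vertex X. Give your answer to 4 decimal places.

The third angle is ∠Z = 180° − ∠Y − ∠X = 22.00°.
Law of sines: |YX| = |ZY|·sin Z/sin X ≈ 36.117.
Law of sines: |XZ| = |ZY|·sin Y/sin X ≈ 65.754.
Median from X: ½√(2·|YX|² + 2·|XZ|² − |ZY|²) ≈ 30.086.

m_X ≈ 30.0861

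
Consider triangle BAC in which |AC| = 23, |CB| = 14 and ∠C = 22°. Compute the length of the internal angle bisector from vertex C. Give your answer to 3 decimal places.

By the law of cosines, |BA|² = |AC|² + |CB|² − 2·|AC|·|CB|·cos C = 127.89, so |BA| ≈ 11.309.
The bisector from C has length 2·|AC|·|CB|·cos(∠C/2)/(|AC|+|CB|) ≈ 17.086.

t_C ≈ 17.086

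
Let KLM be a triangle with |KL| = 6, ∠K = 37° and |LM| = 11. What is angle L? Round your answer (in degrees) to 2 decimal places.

∠L ≈ 123.84°

Law of sines: sin M = |KL|·sin K/|LM| ≈ 0.32826.
Since |LM| ≥ |KL|, only the acute value applies: ∠M ≈ 19.16°.
Then ∠L = 180° − ∠K − ∠M ≈ 123.84°.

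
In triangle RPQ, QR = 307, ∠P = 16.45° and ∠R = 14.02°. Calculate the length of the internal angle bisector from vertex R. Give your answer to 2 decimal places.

The third angle is ∠Q = 180° − ∠R − ∠P = 149.53°.
Law of sines: PQ = QR·sin R/sin P ≈ 262.64.
Law of sines: RP = QR·sin Q/sin P ≈ 549.74.
The bisector from R has length 2·QR·RP·cos(∠R/2)/(QR+RP) ≈ 391.04.

391.04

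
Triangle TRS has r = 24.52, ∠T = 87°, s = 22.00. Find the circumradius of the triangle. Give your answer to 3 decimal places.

16.059

By the law of cosines, t² = r² + s² − 2·r·s·cos T = 1028.8, so t ≈ 32.074.
Area = ½·r·s·sin T ≈ 269.35.
Circumradius = t/(2 sin T) ≈ 16.059.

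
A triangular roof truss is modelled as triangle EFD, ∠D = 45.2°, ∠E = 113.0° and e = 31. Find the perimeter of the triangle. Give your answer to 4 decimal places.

67.4030

The third angle is ∠F = 180° − ∠D − ∠E = 21.80°.
Law of sines: f = e·sin F/sin E ≈ 12.507.
Law of sines: d = e·sin D/sin E ≈ 23.896.
Semiperimeter s = (31+12.507+23.896)/2 = 33.701.
Perimeter = 31 + 12.507 + 23.896 = 67.403.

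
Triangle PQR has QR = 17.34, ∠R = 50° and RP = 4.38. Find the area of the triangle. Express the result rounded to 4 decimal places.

area ≈ 29.0902

Area = ½·QR·RP·sin R ≈ 29.09.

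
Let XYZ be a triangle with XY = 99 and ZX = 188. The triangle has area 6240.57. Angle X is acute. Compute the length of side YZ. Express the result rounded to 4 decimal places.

From area = ½·ZX·XY·sin X, we get sin X = 2·area/(ZX·XY) ≈ 0.67060.
Taking the acute solution, ∠X ≈ 42.11°.
Law of cosines then gives YZ ≈ 132.41.

132.4062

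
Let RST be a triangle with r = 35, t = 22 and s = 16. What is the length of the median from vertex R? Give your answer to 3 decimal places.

m_R ≈ 7.984

Median from R: ½√(2·s² + 2·t² − r²) ≈ 7.9844.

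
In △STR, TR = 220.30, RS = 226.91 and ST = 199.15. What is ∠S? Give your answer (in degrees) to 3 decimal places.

By the law of cosines, cos S = (RS² + ST² − TR²) / (2·RS·ST) ≈ 0.47154, so ∠S ≈ 61.87°.

61.866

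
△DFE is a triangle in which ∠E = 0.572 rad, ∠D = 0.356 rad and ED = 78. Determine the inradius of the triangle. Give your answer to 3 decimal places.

8.706

The third angle is ∠F = π − ∠E − ∠D = 2.214 rad.
Law of sines: FE = ED·sin D/sin F ≈ 33.964.
Law of sines: DF = ED·sin E/sin F ≈ 52.75.
Area = ½·ED·FE·sin E ≈ 717.01.
Semiperimeter s = (33.964+78+52.75)/2 = 82.357.
Inradius = area/s = 717.01/82.357 ≈ 8.7062.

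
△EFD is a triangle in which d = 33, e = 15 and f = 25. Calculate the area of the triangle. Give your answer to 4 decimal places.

area ≈ 177.7250

Semiperimeter s = (15 + 25 + 33)/2 = 36.5.
Heron's formula: area = √(36.5·21.5·11.5·3.5) ≈ 177.73.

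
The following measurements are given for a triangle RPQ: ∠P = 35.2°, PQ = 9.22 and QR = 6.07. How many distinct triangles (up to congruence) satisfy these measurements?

2

PQ·sin P = 9.22·sin(35.2°) ≈ 5.315.
Since PQ sin P < QR < PQ (5.315 < 6.07 < 9.22), two triangles exist.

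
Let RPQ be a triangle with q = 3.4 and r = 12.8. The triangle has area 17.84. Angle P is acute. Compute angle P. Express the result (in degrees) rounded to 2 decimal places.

∠P ≈ 55.07°

From area = ½·q·r·sin P, we get sin P = 2·area/(q·r) ≈ 0.81985.
Taking the acute solution, ∠P ≈ 55.07°.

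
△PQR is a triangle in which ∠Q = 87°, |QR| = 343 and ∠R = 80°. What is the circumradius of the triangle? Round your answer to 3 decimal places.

The third angle is ∠P = 180° − ∠Q − ∠R = 13.00°.
Law of sines: |RP| = |QR|·sin Q/sin P ≈ 1522.7.
Law of sines: |PQ| = |QR|·sin R/sin P ≈ 1501.6.
Circumradius = |QR|/(2 sin P) ≈ 762.39.

762.388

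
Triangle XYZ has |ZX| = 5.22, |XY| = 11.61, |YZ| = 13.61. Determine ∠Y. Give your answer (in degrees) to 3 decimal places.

22.114

By the law of cosines, cos Y = (|XY|² + |YZ|² − |ZX|²) / (2·|XY|·|YZ|) ≈ 0.92643, so ∠Y ≈ 22.11°.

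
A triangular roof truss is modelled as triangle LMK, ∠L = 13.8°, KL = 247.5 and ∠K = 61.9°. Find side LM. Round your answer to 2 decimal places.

The third angle is ∠M = 180° − ∠K − ∠L = 104.30°.
Law of sines: LM = KL·sin K/sin M ≈ 225.31.

225.31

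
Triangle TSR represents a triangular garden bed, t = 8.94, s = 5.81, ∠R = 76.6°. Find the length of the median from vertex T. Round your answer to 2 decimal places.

By the law of cosines, r² = t² + s² − 2·t·s·cos R = 89.605, so r ≈ 9.466.
Median from T: ½√(2·s² + 2·r² − t²) ≈ 6.4575.

6.46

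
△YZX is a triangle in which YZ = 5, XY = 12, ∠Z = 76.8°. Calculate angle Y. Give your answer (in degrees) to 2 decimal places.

Law of sines: sin X = YZ·sin Z/XY ≈ 0.40566.
Since XY ≥ YZ, only the acute value applies: ∠X ≈ 23.93°.
Then ∠Y = 180° − ∠Z − ∠X ≈ 79.27°.

79.27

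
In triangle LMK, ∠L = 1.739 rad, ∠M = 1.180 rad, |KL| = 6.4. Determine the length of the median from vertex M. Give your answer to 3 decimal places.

m_M ≈ 3.770

The third angle is ∠K = π − ∠L − ∠M = 0.223 rad.
Law of sines: |MK| = |KL|·sin L/sin M ≈ 6.8242.
Law of sines: |LM| = |KL|·sin K/sin M ≈ 1.5281.
Median from M: ½√(2·|LM|² + 2·|MK|² − |KL|²) ≈ 3.7699.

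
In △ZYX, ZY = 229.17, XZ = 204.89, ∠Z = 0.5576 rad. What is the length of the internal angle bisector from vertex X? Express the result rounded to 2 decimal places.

By the law of cosines, YX² = XZ² + ZY² − 2·XZ·ZY·cos Z = 14814, so YX ≈ 121.71.
Law of cosines again: cos X = (YX² + XZ² − ZY²)/(2·YX·XZ) ≈ 0.08572, so ∠X ≈ 1.4850 rad.
The bisector from X has length 2·YX·XZ·cos(∠X/2)/(YX+XZ) ≈ 112.52.

t_X ≈ 112.52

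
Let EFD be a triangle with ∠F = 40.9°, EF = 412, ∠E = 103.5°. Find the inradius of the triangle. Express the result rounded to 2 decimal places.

r ≈ 118.73

The third angle is ∠D = 180° − ∠E − ∠F = 35.60°.
Law of sines: FD = EF·sin E/sin D ≈ 688.2.
Law of sines: DE = EF·sin F/sin D ≈ 463.4.
Area = ½·EF·FD·sin F ≈ 92822.
Semiperimeter s = (688.2+463.4+412)/2 = 781.8.
Inradius = area/s = 92822/781.8 ≈ 118.73.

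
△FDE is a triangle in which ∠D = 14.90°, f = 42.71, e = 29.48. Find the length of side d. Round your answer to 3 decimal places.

16.115

By the law of cosines, d² = e² + f² − 2·e·f·cos D = 259.7, so d ≈ 16.115.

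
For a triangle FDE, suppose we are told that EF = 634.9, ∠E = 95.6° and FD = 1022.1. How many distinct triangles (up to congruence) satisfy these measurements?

EF·sin E = 634.9·sin(95.6°) ≈ 631.9.
Since ∠E is not acute, a triangle exists only if FD > EF; here FD > EF, so there is exactly one triangle.

1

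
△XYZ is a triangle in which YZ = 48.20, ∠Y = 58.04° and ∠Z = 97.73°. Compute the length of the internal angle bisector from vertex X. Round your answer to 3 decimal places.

The third angle is ∠X = 180° − ∠Y − ∠Z = 24.23°.
Law of sines: ZX = YZ·sin Y/sin X ≈ 99.643.
Law of sines: XY = YZ·sin Z/sin X ≈ 116.38.
The bisector from X has length 2·ZX·XY·cos(∠X/2)/(ZX+XY) ≈ 104.97.

t_X ≈ 104.972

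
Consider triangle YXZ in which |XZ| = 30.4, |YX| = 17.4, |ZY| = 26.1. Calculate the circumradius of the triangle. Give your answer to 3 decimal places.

By the law of cosines, cos Y = (|ZY|² + |YX|² − |XZ|²) / (2·|ZY|·|YX|) ≈ 0.06585, so ∠Y ≈ 86.22°.
Circumradius = |XZ|/(2 sin Y) ≈ 15.233.

15.233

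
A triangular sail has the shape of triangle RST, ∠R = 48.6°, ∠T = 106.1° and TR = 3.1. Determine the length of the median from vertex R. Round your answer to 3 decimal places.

The third angle is ∠S = 180° − ∠T − ∠R = 25.30°.
Law of sines: ST = TR·sin R/sin S ≈ 5.4412.
Law of sines: RS = TR·sin T/sin S ≈ 6.9694.
Median from R: ½√(2·TR² + 2·RS² − ST²) ≈ 4.6572.

m_R ≈ 4.657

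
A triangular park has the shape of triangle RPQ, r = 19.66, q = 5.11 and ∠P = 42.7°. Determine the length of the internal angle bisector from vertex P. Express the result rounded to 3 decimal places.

By the law of cosines, p² = q² + r² − 2·q·r·cos P = 264.96, so p ≈ 16.278.
The bisector from P has length 2·q·r·cos(∠P/2)/(q+r) ≈ 7.555.

t_P ≈ 7.555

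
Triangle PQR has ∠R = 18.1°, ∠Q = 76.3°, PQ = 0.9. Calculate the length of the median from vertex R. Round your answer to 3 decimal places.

The third angle is ∠P = 180° − ∠Q − ∠R = 85.60°.
Law of sines: QR = PQ·sin P/sin R ≈ 2.8884.
Law of sines: RP = PQ·sin Q/sin R ≈ 2.8145.
Median from R: ½√(2·QR² + 2·RP² − PQ²) ≈ 2.8159.

m_R ≈ 2.816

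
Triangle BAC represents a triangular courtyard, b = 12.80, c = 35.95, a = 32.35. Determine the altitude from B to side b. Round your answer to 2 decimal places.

Semiperimeter s = (12.8 + 32.35 + 35.95)/2 = 40.55.
Heron's formula: area = √(40.55·27.75·8.2·4.6) ≈ 206.02.
The altitude from B has length 2·area/b ≈ 32.191.

h_B ≈ 32.19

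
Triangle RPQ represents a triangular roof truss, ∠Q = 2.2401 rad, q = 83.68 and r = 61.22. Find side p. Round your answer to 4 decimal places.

Law of sines: sin R = r·sin Q/q ≈ 0.57376.
Since q ≥ r, only the acute value applies: ∠R ≈ 0.6111 rad.
Then ∠P = π − ∠Q − ∠R ≈ 0.2904 rad.
Law of sines gives p = q·sin P/sin Q ≈ 30.553.

30.5527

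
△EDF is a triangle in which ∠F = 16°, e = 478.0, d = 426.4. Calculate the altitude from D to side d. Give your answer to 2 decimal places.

By the law of cosines, f² = e² + d² − 2·e·d·cos F = 18454, so f ≈ 135.84.
Area = ½·e·d·sin F ≈ 28090.
The altitude from D has length 2·area/d ≈ 131.75.

h_D ≈ 131.75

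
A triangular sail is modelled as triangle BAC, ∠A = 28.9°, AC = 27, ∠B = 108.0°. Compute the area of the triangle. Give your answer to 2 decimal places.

The third angle is ∠C = 180° − ∠B − ∠A = 43.10°.
Law of sines: CB = AC·sin A/sin B ≈ 13.72.
Law of sines: BA = AC·sin C/sin B ≈ 19.398.
Area = ½·AC·CB·sin C ≈ 126.56.

126.56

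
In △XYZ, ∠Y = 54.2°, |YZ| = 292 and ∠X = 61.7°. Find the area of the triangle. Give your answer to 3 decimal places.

35326.581

The third angle is ∠Z = 180° − ∠X − ∠Y = 64.10°.
Law of sines: |ZX| = |YZ|·sin Y/sin X ≈ 268.98.
Law of sines: |XY| = |YZ|·sin Z/sin X ≈ 298.33.
Area = ½·|YZ|·|ZX|·sin Z ≈ 35327.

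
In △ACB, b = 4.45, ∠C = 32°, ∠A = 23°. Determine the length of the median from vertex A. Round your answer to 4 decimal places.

m_A ≈ 3.5942

The third angle is ∠B = 180° − ∠A − ∠C = 125.00°.
Law of sines: a = b·sin A/sin B ≈ 2.1226.
Law of sines: c = b·sin C/sin B ≈ 2.8788.
Median from A: ½√(2·c² + 2·b² − a²) ≈ 3.5942.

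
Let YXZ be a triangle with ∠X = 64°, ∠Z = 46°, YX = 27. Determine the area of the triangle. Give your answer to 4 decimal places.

The third angle is ∠Y = 180° − ∠X − ∠Z = 70.00°.
Law of sines: XZ = YX·sin Y/sin Z ≈ 35.271.
Law of sines: ZY = YX·sin X/sin Z ≈ 33.736.
Area = ½·YX·XZ·sin X ≈ 427.97.

area ≈ 427.9662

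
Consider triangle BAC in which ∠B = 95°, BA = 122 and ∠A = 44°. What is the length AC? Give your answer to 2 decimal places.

185.25

The third angle is ∠C = 180° − ∠B − ∠A = 41.00°.
Law of sines: AC = BA·sin B/sin C ≈ 185.25.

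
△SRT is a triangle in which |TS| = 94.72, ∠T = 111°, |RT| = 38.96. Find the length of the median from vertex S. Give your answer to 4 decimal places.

By the law of cosines, |SR|² = |RT|² + |TS|² − 2·|RT|·|TS|·cos T = 13135, so |SR| ≈ 114.61.
Median from S: ½√(2·|TS|² + 2·|SR|² − |RT|²) ≈ 103.31.

m_S ≈ 103.3142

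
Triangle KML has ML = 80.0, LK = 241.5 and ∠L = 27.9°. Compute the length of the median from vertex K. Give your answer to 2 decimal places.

By the law of cosines, KM² = ML² + LK² − 2·ML·LK·cos L = 30574, so KM ≈ 174.85.
Median from K: ½√(2·LK² + 2·KM² − ML²) ≈ 207.

207.00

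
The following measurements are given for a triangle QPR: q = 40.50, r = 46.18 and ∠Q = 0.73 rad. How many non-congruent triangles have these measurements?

r·sin Q = 46.18·sin(0.73 rad) ≈ 30.8.
Since r sin Q < q < r (30.8 < 40.50 < 46.18), two triangles exist.

2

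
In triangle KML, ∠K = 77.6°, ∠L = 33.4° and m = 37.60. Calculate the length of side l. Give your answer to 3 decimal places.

The third angle is ∠M = 180° − ∠L − ∠K = 69.00°.
Law of sines: l = m·sin L/sin M ≈ 22.171.

22.171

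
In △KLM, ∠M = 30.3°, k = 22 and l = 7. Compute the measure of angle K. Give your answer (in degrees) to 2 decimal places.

By the law of cosines, m² = k² + l² − 2·k·l·cos M = 267.07, so m ≈ 16.342.
Law of cosines again: cos K = (l² + m² − k²)/(2·l·m) ≈ -0.73396, so ∠K ≈ 137.22°.

137.22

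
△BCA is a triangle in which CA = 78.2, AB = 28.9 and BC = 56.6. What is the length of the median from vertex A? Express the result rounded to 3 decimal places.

Median from A: ½√(2·CA² + 2·AB² − BC²) ≈ 51.714.

m_A ≈ 51.714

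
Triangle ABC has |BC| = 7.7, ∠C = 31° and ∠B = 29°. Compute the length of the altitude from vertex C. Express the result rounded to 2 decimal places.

3.73

The third angle is ∠A = 180° − ∠B − ∠C = 120.00°.
Law of sines: |CA| = |BC|·sin B/sin A ≈ 4.3105.
Law of sines: |AB| = |BC|·sin C/sin A ≈ 4.5793.
Area = ½·|BC|·|CA|·sin C ≈ 8.5473.
The altitude from C has length 2·area/|AB| ≈ 3.733.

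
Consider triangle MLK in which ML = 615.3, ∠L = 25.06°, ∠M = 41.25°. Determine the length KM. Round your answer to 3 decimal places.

The third angle is ∠K = 180° − ∠M − ∠L = 113.69°.
Law of sines: KM = ML·sin L/sin K ≈ 284.6.

284.604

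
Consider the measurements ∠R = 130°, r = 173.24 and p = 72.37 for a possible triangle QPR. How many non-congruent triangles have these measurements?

1

p·sin R = 72.37·sin(130°) ≈ 55.44.
Since ∠R is not acute, a triangle exists only if r > p; here r > p, so there is exactly one triangle.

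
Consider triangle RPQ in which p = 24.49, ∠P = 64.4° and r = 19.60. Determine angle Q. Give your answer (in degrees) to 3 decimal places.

69.400

Law of sines: sin R = r·sin P/p ≈ 0.72176.
Since p ≥ r, only the acute value applies: ∠R ≈ 46.20°.
Then ∠Q = 180° − ∠P − ∠R ≈ 69.40°.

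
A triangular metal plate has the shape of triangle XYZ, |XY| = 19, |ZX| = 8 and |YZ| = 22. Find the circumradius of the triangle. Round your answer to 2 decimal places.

By the law of cosines, cos X = (|ZX|² + |XY|² − |YZ|²) / (2·|ZX|·|XY|) ≈ -0.19408, so ∠X ≈ 101.19°.
Circumradius = |YZ|/(2 sin X) ≈ 11.213.

11.21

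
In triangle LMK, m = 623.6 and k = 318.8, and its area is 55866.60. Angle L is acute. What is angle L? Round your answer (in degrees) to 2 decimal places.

34.20

From area = ½·m·k·sin L, we get sin L = 2·area/(m·k) ≈ 0.56203.
Taking the acute solution, ∠L ≈ 34.20°.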